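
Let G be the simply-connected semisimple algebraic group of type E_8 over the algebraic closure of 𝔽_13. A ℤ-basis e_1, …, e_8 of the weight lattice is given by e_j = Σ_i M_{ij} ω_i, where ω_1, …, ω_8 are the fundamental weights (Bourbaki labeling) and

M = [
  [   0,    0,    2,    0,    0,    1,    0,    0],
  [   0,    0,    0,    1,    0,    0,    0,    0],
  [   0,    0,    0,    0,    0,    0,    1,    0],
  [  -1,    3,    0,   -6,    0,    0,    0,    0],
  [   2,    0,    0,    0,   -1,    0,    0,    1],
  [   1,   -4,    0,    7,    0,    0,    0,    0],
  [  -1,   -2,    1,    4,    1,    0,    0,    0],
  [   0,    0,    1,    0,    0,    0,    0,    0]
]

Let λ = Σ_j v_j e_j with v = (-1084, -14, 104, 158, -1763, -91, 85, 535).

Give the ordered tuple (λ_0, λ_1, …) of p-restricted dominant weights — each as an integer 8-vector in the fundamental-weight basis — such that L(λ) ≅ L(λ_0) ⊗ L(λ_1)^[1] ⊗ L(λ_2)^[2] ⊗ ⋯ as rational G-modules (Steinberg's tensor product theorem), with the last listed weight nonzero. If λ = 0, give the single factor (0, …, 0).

In the fundamental-weight basis, λ has coordinates c = M·v (v = (-1084, -14, 104, 158, -1763, -91, 85, 535)):
  c_1 = (0)·(-1084) + (0)·(-14) + 2·104 + 0·158 + (0)·(-1763) + (1)·(-91) + 0·85 + 0·535 = 117
  c_2 = (0)·(-1084) + (0)·(-14) + 0·104 + 1·158 + (0)·(-1763) + (0)·(-91) + 0·85 + 0·535 = 158
  c_3 = (0)·(-1084) + (0)·(-14) + 0·104 + 0·158 + (0)·(-1763) + (0)·(-91) + 1·85 + 0·535 = 85
  c_4 = (-1)·(-1084) + (3)·(-14) + 0·104 + (-6)·(158) + (0)·(-1763) + (0)·(-91) + 0·85 + 0·535 = 94
  c_5 = (2)·(-1084) + (0)·(-14) + 0·104 + 0·158 + (-1)·(-1763) + (0)·(-91) + 0·85 + 1·535 = 130
  c_6 = (1)·(-1084) + (-4)·(-14) + 0·104 + 7·158 + (0)·(-1763) + (0)·(-91) + 0·85 + 0·535 = 78
  c_7 = (-1)·(-1084) + (-2)·(-14) + 1·104 + 4·158 + (1)·(-1763) + (0)·(-91) + 0·85 + 0·535 = 85
  c_8 = (0)·(-1084) + (0)·(-14) + 1·104 + 0·158 + (0)·(-1763) + (0)·(-91) + 0·85 + 0·535 = 104
Base-13 expansion of each c_i:
  c_1 = 117 = 0·13^0 + 9·13^1
  c_2 = 158 = 2·13^0 + 12·13^1
  c_3 = 85 = 7·13^0 + 6·13^1
  c_4 = 94 = 3·13^0 + 7·13^1
  c_5 = 130 = 0·13^0 + 10·13^1
  c_6 = 78 = 0·13^0 + 6·13^1
  c_7 = 85 = 7·13^0 + 6·13^1
  c_8 = 104 = 0·13^0 + 8·13^1
Factor λ_0 = (0, 2, 7, 3, 0, 0, 7, 0)
Factor λ_1 = (9, 12, 6, 7, 10, 6, 6, 8)

((0, 2, 7, 3, 0, 0, 7, 0), (9, 12, 6, 7, 10, 6, 6, 8))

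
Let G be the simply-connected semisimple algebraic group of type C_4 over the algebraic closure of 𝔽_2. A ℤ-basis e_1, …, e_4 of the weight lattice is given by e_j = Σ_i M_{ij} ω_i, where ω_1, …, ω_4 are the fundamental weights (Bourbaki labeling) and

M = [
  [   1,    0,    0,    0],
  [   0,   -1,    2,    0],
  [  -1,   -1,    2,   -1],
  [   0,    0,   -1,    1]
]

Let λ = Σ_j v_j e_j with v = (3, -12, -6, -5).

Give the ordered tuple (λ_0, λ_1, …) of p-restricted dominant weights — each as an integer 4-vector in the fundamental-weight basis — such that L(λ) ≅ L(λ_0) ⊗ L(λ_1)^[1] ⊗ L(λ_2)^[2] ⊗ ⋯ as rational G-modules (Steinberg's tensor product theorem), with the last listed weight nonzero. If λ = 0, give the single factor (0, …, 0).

((1, 0, 0, 1), (1, 0, 1, 0))

Compute c_i = Σ_j M_{ij} v_j with v = (3, -12, -6, -5):
  c_1 = 1*3 + 0*-12 + 0*-6 + 0*-5 = 3
  c_2 = 0*3 + -1*-12 + 2*-6 + 0*-5 = 0
  c_3 = -1*3 + -1*-12 + 2*-6 + -1*-5 = 2
  c_4 = 0*3 + 0*-12 + -1*-6 + 1*-5 = 1
Writing each c_i in base p = 2:
  c_1 = 3 = 1·2^0 + 1·2^1
  c_2 = 0
  c_3 = 2 = 0·2^0 + 1·2^1
  c_4 = 1 = 1·2^0
λ_0 = (1, 0, 0, 1)
λ_1 = (1, 0, 1, 0)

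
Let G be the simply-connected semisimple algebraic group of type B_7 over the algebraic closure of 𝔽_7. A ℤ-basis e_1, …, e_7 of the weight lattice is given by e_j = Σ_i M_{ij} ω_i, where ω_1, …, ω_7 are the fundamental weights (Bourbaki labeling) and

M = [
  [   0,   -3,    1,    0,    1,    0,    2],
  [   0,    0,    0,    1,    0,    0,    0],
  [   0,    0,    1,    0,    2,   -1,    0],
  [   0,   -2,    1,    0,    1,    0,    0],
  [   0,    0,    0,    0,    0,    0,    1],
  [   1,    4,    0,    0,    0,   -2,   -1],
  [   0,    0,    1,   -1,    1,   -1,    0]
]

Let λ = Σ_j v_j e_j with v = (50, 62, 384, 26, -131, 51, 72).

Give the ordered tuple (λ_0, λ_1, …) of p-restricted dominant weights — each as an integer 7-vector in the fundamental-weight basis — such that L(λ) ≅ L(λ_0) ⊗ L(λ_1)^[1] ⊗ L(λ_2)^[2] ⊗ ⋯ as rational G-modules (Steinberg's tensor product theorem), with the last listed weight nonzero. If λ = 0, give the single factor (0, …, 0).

Compute c_i = Σ_j M_{ij} v_j with v = (50, 62, 384, 26, -131, 51, 72):
  c_1 = 0*50 + -3*62 + 1*384 + 0*26 + 1*-131 + 0*51 + 2*72 = 211
  c_2 = 0*50 + 0*62 + 0*384 + 1*26 + 0*-131 + 0*51 + 0*72 = 26
  c_3 = 0*50 + 0*62 + 1*384 + 0*26 + 2*-131 + -1*51 + 0*72 = 71
  c_4 = 0*50 + -2*62 + 1*384 + 0*26 + 1*-131 + 0*51 + 0*72 = 129
  c_5 = 0*50 + 0*62 + 0*384 + 0*26 + 0*-131 + 0*51 + 1*72 = 72
  c_6 = 1*50 + 4*62 + 0*384 + 0*26 + 0*-131 + -2*51 + -1*72 = 124
  c_7 = 0*50 + 0*62 + 1*384 + -1*26 + 1*-131 + -1*51 + 0*72 = 176
Expand coordinatewise in base 7:
  c_1 = 211 = 1·7^0 + 2·7^1 + 4·7^2
  c_2 = 26 = 5·7^0 + 3·7^1
  c_3 = 71 = 1·7^0 + 3·7^1 + 1·7^2
  c_4 = 129 = 3·7^0 + 4·7^1 + 2·7^2
  c_5 = 72 = 2·7^0 + 3·7^1 + 1·7^2
  c_6 = 124 = 5·7^0 + 3·7^1 + 2·7^2
  c_7 = 176 = 1·7^0 + 4·7^1 + 3·7^2
p-restricted factor λ_0 = (1, 5, 1, 3, 2, 5, 1)
p-restricted factor λ_1 = (2, 3, 3, 4, 3, 3, 4)
p-restricted factor λ_2 = (4, 0, 1, 2, 1, 2, 3)

((1, 5, 1, 3, 2, 5, 1), (2, 3, 3, 4, 3, 3, 4), (4, 0, 1, 2, 1, 2, 3))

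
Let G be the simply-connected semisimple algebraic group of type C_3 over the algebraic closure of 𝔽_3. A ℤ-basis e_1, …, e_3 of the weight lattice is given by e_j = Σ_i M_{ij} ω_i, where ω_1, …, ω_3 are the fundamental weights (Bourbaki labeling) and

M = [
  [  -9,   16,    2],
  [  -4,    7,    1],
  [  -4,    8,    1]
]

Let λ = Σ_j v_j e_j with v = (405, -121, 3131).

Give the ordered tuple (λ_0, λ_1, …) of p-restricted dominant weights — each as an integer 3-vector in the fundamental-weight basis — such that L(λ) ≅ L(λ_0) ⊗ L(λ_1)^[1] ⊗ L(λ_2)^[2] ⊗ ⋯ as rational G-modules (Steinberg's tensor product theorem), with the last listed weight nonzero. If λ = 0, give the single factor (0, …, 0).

((0, 1, 0), (2, 2, 1), (0, 1, 0), (1, 0, 2), (2, 2, 0), (2, 2, 2))

Compute c_i = Σ_j M_{ij} v_j with v = (405, -121, 3131):
  c_1 = (-9)·(405) + (16)·(-121) + 2·3131 = 681
  c_2 = (-4)·(405) + (7)·(-121) + 1·3131 = 664
  c_3 = (-4)·(405) + (8)·(-121) + 1·3131 = 543
Expand coordinatewise in base 3:
  c_1 = 681 = 0·3^0 + 2·3^1 + 0·3^2 + 1·3^3 + 2·3^4 + 2·3^5
  c_2 = 664 = 1·3^0 + 2·3^1 + 1·3^2 + 0·3^3 + 2·3^4 + 2·3^5
  c_3 = 543 = 0·3^0 + 1·3^1 + 0·3^2 + 2·3^3 + 0·3^4 + 2·3^5
Factor λ_0 = (0, 1, 0)
Factor λ_1 = (2, 2, 1)
Factor λ_2 = (0, 1, 0)
Factor λ_3 = (1, 0, 2)
Factor λ_4 = (2, 2, 0)
Factor λ_5 = (2, 2, 2)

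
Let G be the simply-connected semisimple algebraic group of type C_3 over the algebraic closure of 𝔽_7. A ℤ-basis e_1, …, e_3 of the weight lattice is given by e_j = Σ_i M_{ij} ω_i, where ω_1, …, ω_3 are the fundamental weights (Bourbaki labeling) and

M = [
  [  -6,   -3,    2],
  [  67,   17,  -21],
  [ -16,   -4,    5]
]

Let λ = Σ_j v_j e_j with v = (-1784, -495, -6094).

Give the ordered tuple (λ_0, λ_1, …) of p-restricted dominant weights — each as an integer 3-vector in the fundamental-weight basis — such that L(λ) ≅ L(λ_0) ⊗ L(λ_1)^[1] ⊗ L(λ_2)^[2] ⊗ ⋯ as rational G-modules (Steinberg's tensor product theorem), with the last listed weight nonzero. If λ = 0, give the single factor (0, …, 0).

ω-coordinates c = M·v, v = (-1784, -495, -6094):
  c_1 = -6*-1784 + -3*-495 + 2*-6094 = 1
  c_2 = 67*-1784 + 17*-495 + -21*-6094 = 31
  c_3 = -16*-1784 + -4*-495 + 5*-6094 = 54
Writing each c_i in base p = 7:
  c_1 = 1 = 1·7^0
  c_2 = 31 = 3·7^0 + 4·7^1
  c_3 = 54 = 5·7^0 + 0·7^1 + 1·7^2
λ_0 = (1, 3, 5)
λ_1 = (0, 4, 0)
λ_2 = (0, 0, 1)

((1, 3, 5), (0, 4, 0), (0, 0, 1))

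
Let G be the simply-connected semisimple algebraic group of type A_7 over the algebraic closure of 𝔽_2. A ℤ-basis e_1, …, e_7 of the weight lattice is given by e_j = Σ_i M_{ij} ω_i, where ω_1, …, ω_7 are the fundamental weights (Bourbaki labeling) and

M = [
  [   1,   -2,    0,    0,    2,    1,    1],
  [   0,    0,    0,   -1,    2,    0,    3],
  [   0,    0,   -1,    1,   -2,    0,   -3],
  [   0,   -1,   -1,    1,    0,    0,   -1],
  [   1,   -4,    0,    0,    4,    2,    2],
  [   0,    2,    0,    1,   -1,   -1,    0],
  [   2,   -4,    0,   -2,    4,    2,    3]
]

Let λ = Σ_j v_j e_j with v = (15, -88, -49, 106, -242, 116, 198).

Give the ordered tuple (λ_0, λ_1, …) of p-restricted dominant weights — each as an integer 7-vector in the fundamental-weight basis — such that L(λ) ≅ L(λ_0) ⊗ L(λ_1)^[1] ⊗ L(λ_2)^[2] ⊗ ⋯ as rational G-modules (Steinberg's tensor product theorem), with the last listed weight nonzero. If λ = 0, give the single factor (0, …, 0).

((1, 0, 1, 1, 1, 0, 0), (0, 0, 0, 0, 1, 0, 0), (1, 1, 1, 1, 0, 0, 1), (0, 0, 1, 1, 1, 1, 1), (1, 0, 0, 0, 1, 1, 1), (0, 0, 1, 1, 0, 1, 0))

Compute c_i = Σ_j M_{ij} v_j with v = (15, -88, -49, 106, -242, 116, 198):
  c_1 = (1)·(15) + (-2)·(-88) + (0)·(-49) + (0)·(106) + (2)·(-242) + (1)·(116) + (1)·(198) = 21
  c_2 = (0)·(15) + (0)·(-88) + (0)·(-49) + (-1)·(106) + (2)·(-242) + (0)·(116) + (3)·(198) = 4
  c_3 = (0)·(15) + (0)·(-88) + (-1)·(-49) + (1)·(106) + (-2)·(-242) + (0)·(116) + (-3)·(198) = 45
  c_4 = (0)·(15) + (-1)·(-88) + (-1)·(-49) + (1)·(106) + (0)·(-242) + (0)·(116) + (-1)·(198) = 45
  c_5 = (1)·(15) + (-4)·(-88) + (0)·(-49) + (0)·(106) + (4)·(-242) + (2)·(116) + (2)·(198) = 27
  c_6 = (0)·(15) + (2)·(-88) + (0)·(-49) + (1)·(106) + (-1)·(-242) + (-1)·(116) + (0)·(198) = 56
  c_7 = (2)·(15) + (-4)·(-88) + (0)·(-49) + (-2)·(106) + (4)·(-242) + (2)·(116) + (3)·(198) = 28
Base-2 expansion of each c_i:
  c_1 = 21 = 1·2^0 + 0·2^1 + 1·2^2 + 0·2^3 + 1·2^4
  c_2 = 4 = 0·2^0 + 0·2^1 + 1·2^2
  c_3 = 45 = 1·2^0 + 0·2^1 + 1·2^2 + 1·2^3 + 0·2^4 + 1·2^5
  c_4 = 45 = 1·2^0 + 0·2^1 + 1·2^2 + 1·2^3 + 0·2^4 + 1·2^5
  c_5 = 27 = 1·2^0 + 1·2^1 + 0·2^2 + 1·2^3 + 1·2^4
  c_6 = 56 = 0·2^0 + 0·2^1 + 0·2^2 + 1·2^3 + 1·2^4 + 1·2^5
  c_7 = 28 = 0·2^0 + 0·2^1 + 1·2^2 + 1·2^3 + 1·2^4
Factor λ_0 = (1, 0, 1, 1, 1, 0, 0)
Factor λ_1 = (0, 0, 0, 0, 1, 0, 0)
Factor λ_2 = (1, 1, 1, 1, 0, 0, 1)
Factor λ_3 = (0, 0, 1, 1, 1, 1, 1)
Factor λ_4 = (1, 0, 0, 0, 1, 1, 1)
Factor λ_5 = (0, 0, 1, 1, 0, 1, 0)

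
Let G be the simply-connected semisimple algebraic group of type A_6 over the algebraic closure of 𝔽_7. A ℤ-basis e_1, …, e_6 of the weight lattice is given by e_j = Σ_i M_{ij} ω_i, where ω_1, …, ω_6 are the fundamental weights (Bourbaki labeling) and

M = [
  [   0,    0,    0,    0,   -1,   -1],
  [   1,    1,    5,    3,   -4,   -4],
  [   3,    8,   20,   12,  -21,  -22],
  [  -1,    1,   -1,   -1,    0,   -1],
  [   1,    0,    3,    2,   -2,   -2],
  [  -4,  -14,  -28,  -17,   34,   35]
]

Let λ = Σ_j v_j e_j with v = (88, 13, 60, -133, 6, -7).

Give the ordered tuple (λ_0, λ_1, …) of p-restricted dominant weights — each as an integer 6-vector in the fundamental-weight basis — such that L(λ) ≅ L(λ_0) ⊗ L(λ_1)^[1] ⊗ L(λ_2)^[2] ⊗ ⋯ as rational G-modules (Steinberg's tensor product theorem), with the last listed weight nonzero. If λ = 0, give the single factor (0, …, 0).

((1, 6, 0, 5, 4, 6),)

Converting to the ω-basis (c_i = row i of M dotted with v = (88, 13, 60, -133, 6, -7)):
  c_1 = (0)·(88) + (0)·(13) + (0)·(60) + (0)·(-133) + (-1)·(6) + (-1)·(-7) = 1
  c_2 = (1)·(88) + (1)·(13) + (5)·(60) + (3)·(-133) + (-4)·(6) + (-4)·(-7) = 6
  c_3 = (3)·(88) + (8)·(13) + (20)·(60) + (12)·(-133) + (-21)·(6) + (-22)·(-7) = 0
  c_4 = (-1)·(88) + (1)·(13) + (-1)·(60) + (-1)·(-133) + (0)·(6) + (-1)·(-7) = 5
  c_5 = (1)·(88) + (0)·(13) + (3)·(60) + (2)·(-133) + (-2)·(6) + (-2)·(-7) = 4
  c_6 = (-4)·(88) + (-14)·(13) + (-28)·(60) + (-17)·(-133) + (34)·(6) + (35)·(-7) = 6
Writing each c_i in base p = 7:
  c_1 = 1 = 1·7^0
  c_2 = 6 = 6·7^0
  c_3 = 0
  c_4 = 5 = 5·7^0
  c_5 = 4 = 4·7^0
  c_6 = 6 = 6·7^0
p-restricted factor λ_0 = (1, 6, 0, 5, 4, 6)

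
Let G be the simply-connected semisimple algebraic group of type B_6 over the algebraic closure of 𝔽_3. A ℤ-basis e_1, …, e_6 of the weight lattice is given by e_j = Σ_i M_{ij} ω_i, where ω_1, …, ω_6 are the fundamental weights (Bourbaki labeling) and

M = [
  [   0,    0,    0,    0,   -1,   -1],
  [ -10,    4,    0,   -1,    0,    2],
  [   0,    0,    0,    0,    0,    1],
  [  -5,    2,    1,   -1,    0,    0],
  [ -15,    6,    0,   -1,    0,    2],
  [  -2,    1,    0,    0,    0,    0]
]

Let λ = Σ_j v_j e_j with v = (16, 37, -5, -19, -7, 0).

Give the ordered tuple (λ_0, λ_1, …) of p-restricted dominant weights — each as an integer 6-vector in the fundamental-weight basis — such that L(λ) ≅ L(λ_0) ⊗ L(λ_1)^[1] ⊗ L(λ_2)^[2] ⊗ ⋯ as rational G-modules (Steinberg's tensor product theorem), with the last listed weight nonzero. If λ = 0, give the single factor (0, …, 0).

Compute c_i = Σ_j M_{ij} v_j with v = (16, 37, -5, -19, -7, 0):
  c_1 = (0)·(16) + (0)·(37) + (0)·(-5) + (0)·(-19) + (-1)·(-7) + (-1)·(0) = 7
  c_2 = (-10)·(16) + (4)·(37) + (0)·(-5) + (-1)·(-19) + (0)·(-7) + (2)·(0) = 7
  c_3 = (0)·(16) + (0)·(37) + (0)·(-5) + (0)·(-19) + (0)·(-7) + (1)·(0) = 0
  c_4 = (-5)·(16) + (2)·(37) + (1)·(-5) + (-1)·(-19) + (0)·(-7) + (0)·(0) = 8
  c_5 = (-15)·(16) + (6)·(37) + (0)·(-5) + (-1)·(-19) + (0)·(-7) + (2)·(0) = 1
  c_6 = (-2)·(16) + (1)·(37) + (0)·(-5) + (0)·(-19) + (0)·(-7) + (0)·(0) = 5
Writing each c_i in base p = 3:
  c_1 = 7 = 1·3^0 + 2·3^1
  c_2 = 7 = 1·3^0 + 2·3^1
  c_3 = 0
  c_4 = 8 = 2·3^0 + 2·3^1
  c_5 = 1 = 1·3^0
  c_6 = 5 = 2·3^0 + 1·3^1
λ_0 = (1, 1, 0, 2, 1, 2)
λ_1 = (2, 2, 0, 2, 0, 1)

((1, 1, 0, 2, 1, 2), (2, 2, 0, 2, 0, 1))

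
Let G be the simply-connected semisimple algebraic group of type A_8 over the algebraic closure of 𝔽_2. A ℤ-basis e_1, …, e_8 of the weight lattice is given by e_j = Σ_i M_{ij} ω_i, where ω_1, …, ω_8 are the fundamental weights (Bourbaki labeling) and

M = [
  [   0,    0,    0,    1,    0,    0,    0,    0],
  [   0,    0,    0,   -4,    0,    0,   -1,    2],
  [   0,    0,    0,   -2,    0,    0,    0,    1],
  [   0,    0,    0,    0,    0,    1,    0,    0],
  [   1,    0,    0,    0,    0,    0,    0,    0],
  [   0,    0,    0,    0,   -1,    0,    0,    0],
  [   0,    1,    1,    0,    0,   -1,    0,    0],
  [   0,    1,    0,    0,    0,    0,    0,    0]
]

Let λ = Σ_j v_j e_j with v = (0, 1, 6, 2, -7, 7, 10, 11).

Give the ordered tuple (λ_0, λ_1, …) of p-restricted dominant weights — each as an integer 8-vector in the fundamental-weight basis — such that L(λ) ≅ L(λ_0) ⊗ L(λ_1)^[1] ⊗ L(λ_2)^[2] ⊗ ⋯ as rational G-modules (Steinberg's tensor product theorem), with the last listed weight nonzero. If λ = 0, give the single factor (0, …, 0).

ω-coordinates c = M·v, v = (0, 1, 6, 2, -7, 7, 10, 11):
  c_1 = (0)·(0) + (0)·(1) + (0)·(6) + (1)·(2) + (0)·(-7) + (0)·(7) + (0)·(10) + (0)·(11) = 2
  c_2 = (0)·(0) + (0)·(1) + (0)·(6) + (-4)·(2) + (0)·(-7) + (0)·(7) + (-1)·(10) + (2)·(11) = 4
  c_3 = (0)·(0) + (0)·(1) + (0)·(6) + (-2)·(2) + (0)·(-7) + (0)·(7) + (0)·(10) + (1)·(11) = 7
  c_4 = (0)·(0) + (0)·(1) + (0)·(6) + (0)·(2) + (0)·(-7) + (1)·(7) + (0)·(10) + (0)·(11) = 7
  c_5 = (1)·(0) + (0)·(1) + (0)·(6) + (0)·(2) + (0)·(-7) + (0)·(7) + (0)·(10) + (0)·(11) = 0
  c_6 = (0)·(0) + (0)·(1) + (0)·(6) + (0)·(2) + (-1)·(-7) + (0)·(7) + (0)·(10) + (0)·(11) = 7
  c_7 = (0)·(0) + (1)·(1) + (1)·(6) + (0)·(2) + (0)·(-7) + (-1)·(7) + (0)·(10) + (0)·(11) = 0
  c_8 = (0)·(0) + (1)·(1) + (0)·(6) + (0)·(2) + (0)·(-7) + (0)·(7) + (0)·(10) + (0)·(11) = 1
Expand coordinatewise in base 2:
  c_1 = 2 = 0·2^0 + 1·2^1
  c_2 = 4 = 0·2^0 + 0·2^1 + 1·2^2
  c_3 = 7 = 1·2^0 + 1·2^1 + 1·2^2
  c_4 = 7 = 1·2^0 + 1·2^1 + 1·2^2
  c_5 = 0
  c_6 = 7 = 1·2^0 + 1·2^1 + 1·2^2
  c_7 = 0
  c_8 = 1 = 1·2^0
p-restricted factor λ_0 = (0, 0, 1, 1, 0, 1, 0, 1)
p-restricted factor λ_1 = (1, 0, 1, 1, 0, 1, 0, 0)
p-restricted factor λ_2 = (0, 1, 1, 1, 0, 1, 0, 0)

((0, 0, 1, 1, 0, 1, 0, 1), (1, 0, 1, 1, 0, 1, 0, 0), (0, 1, 1, 1, 0, 1, 0, 0))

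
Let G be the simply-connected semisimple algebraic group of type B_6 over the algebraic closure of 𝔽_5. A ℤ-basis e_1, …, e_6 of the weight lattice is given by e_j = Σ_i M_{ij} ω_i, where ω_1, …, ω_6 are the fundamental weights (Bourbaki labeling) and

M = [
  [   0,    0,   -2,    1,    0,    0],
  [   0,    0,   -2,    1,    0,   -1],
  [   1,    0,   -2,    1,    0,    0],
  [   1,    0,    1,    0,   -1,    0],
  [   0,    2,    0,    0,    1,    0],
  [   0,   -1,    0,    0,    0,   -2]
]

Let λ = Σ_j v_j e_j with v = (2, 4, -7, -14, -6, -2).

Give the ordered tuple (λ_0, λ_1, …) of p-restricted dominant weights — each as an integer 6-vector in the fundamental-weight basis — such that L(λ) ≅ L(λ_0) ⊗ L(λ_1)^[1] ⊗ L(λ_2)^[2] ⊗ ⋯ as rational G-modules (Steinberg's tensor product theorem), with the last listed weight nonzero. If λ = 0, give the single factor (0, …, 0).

((0, 2, 2, 1, 2, 0),)

Compute c_i = Σ_j M_{ij} v_j with v = (2, 4, -7, -14, -6, -2):
  c_1 = (0)·(2) + (0)·(4) + (-2)·(-7) + (1)·(-14) + (0)·(-6) + (0)·(-2) = 0
  c_2 = (0)·(2) + (0)·(4) + (-2)·(-7) + (1)·(-14) + (0)·(-6) + (-1)·(-2) = 2
  c_3 = (1)·(2) + (0)·(4) + (-2)·(-7) + (1)·(-14) + (0)·(-6) + (0)·(-2) = 2
  c_4 = (1)·(2) + (0)·(4) + (1)·(-7) + (0)·(-14) + (-1)·(-6) + (0)·(-2) = 1
  c_5 = (0)·(2) + (2)·(4) + (0)·(-7) + (0)·(-14) + (1)·(-6) + (0)·(-2) = 2
  c_6 = (0)·(2) + (-1)·(4) + (0)·(-7) + (0)·(-14) + (0)·(-6) + (-2)·(-2) = 0
p = 5; digits c_i = Σ_j d_{ij}·5^j, 0 ≤ d_{ij} < 5:
  c_1 = 0
  c_2 = 2 = 2·5^0
  c_3 = 2 = 2·5^0
  c_4 = 1 = 1·5^0
  c_5 = 2 = 2·5^0
  c_6 = 0
Factor λ_0 = (0, 2, 2, 1, 2, 0)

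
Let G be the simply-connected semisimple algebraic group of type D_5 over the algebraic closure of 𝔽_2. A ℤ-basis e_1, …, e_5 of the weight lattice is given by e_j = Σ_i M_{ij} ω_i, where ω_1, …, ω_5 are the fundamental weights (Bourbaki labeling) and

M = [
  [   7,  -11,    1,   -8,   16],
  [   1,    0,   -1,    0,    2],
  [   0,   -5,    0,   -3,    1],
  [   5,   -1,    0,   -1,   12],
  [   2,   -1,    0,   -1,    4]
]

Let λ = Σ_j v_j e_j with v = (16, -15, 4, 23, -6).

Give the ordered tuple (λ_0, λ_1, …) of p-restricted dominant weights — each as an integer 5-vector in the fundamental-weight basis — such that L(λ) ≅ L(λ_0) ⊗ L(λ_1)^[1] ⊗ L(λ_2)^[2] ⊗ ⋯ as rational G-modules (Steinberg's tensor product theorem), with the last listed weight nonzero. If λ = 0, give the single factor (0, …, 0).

Compute c_i = Σ_j M_{ij} v_j with v = (16, -15, 4, 23, -6):
  c_1 = 7*16 + -11*-15 + 1*4 + -8*23 + 16*-6 = 1
  c_2 = 1*16 + 0*-15 + -1*4 + 0*23 + 2*-6 = 0
  c_3 = 0*16 + -5*-15 + 0*4 + -3*23 + 1*-6 = 0
  c_4 = 5*16 + -1*-15 + 0*4 + -1*23 + 12*-6 = 0
  c_5 = 2*16 + -1*-15 + 0*4 + -1*23 + 4*-6 = 0
Writing each c_i in base p = 2:
  c_1 = 1 = 1·2^0
  c_2 = 0
  c_3 = 0
  c_4 = 0
  c_5 = 0
p-restricted factor λ_0 = (1, 0, 0, 0, 0)

((1, 0, 0, 0, 0),)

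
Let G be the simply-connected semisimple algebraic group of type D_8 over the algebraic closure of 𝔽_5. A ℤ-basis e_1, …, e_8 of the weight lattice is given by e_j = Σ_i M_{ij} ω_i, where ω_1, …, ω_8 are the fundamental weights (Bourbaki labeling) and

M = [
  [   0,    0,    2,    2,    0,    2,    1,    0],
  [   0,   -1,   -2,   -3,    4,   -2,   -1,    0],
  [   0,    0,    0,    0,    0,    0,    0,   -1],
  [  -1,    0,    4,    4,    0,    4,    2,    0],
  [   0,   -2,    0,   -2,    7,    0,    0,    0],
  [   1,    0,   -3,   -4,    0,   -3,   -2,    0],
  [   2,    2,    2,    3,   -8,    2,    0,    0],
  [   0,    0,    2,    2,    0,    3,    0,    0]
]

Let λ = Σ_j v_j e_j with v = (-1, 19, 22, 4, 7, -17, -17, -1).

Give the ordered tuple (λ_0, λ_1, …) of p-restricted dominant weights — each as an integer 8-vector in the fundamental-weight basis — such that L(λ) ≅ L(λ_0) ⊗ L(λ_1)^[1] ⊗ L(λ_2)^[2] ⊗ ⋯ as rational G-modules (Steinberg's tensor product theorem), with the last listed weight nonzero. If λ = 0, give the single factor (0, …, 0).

((1, 4, 1, 3, 3, 2, 2, 1),)

ω-coordinates c = M·v, v = (-1, 19, 22, 4, 7, -17, -17, -1):
  c_1 = (0)·(-1) + (0)·(19) + (2)·(22) + (2)·(4) + (0)·(7) + (2)·(-17) + (1)·(-17) + (0)·(-1) = 1
  c_2 = (0)·(-1) + (-1)·(19) + (-2)·(22) + (-3)·(4) + (4)·(7) + (-2)·(-17) + (-1)·(-17) + (0)·(-1) = 4
  c_3 = (0)·(-1) + (0)·(19) + (0)·(22) + (0)·(4) + (0)·(7) + (0)·(-17) + (0)·(-17) + (-1)·(-1) = 1
  c_4 = (-1)·(-1) + (0)·(19) + (4)·(22) + (4)·(4) + (0)·(7) + (4)·(-17) + (2)·(-17) + (0)·(-1) = 3
  c_5 = (0)·(-1) + (-2)·(19) + (0)·(22) + (-2)·(4) + (7)·(7) + (0)·(-17) + (0)·(-17) + (0)·(-1) = 3
  c_6 = (1)·(-1) + (0)·(19) + (-3)·(22) + (-4)·(4) + (0)·(7) + (-3)·(-17) + (-2)·(-17) + (0)·(-1) = 2
  c_7 = (2)·(-1) + (2)·(19) + (2)·(22) + (3)·(4) + (-8)·(7) + (2)·(-17) + (0)·(-17) + (0)·(-1) = 2
  c_8 = (0)·(-1) + (0)·(19) + (2)·(22) + (2)·(4) + (0)·(7) + (3)·(-17) + (0)·(-17) + (0)·(-1) = 1
Expand coordinatewise in base 5:
  c_1 = 1 = 1·5^0
  c_2 = 4 = 4·5^0
  c_3 = 1 = 1·5^0
  c_4 = 3 = 3·5^0
  c_5 = 3 = 3·5^0
  c_6 = 2 = 2·5^0
  c_7 = 2 = 2·5^0
  c_8 = 1 = 1·5^0
λ_0 = (1, 4, 1, 3, 3, 2, 2, 1)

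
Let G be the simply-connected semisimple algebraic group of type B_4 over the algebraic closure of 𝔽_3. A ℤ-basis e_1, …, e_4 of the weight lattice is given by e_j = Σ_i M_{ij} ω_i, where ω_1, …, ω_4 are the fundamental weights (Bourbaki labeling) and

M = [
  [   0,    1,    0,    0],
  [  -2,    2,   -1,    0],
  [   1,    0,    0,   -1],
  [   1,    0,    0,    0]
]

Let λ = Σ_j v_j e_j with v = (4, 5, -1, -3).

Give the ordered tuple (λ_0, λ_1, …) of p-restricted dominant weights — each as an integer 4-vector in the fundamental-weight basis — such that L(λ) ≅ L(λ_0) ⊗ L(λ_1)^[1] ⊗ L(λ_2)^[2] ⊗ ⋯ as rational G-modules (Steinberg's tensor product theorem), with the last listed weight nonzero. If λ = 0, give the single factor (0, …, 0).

Converting to the ω-basis (c_i = row i of M dotted with v = (4, 5, -1, -3)):
  c_1 = 0*4 + 1*5 + 0*-1 + 0*-3 = 5
  c_2 = -2*4 + 2*5 + -1*-1 + 0*-3 = 3
  c_3 = 1*4 + 0*5 + 0*-1 + -1*-3 = 7
  c_4 = 1*4 + 0*5 + 0*-1 + 0*-3 = 4
Writing each c_i in base p = 3:
  c_1 = 5 = 2·3^0 + 1·3^1
  c_2 = 3 = 0·3^0 + 1·3^1
  c_3 = 7 = 1·3^0 + 2·3^1
  c_4 = 4 = 1·3^0 + 1·3^1
p-restricted factor λ_0 = (2, 0, 1, 1)
p-restricted factor λ_1 = (1, 1, 2, 1)

((2, 0, 1, 1), (1, 1, 2, 1))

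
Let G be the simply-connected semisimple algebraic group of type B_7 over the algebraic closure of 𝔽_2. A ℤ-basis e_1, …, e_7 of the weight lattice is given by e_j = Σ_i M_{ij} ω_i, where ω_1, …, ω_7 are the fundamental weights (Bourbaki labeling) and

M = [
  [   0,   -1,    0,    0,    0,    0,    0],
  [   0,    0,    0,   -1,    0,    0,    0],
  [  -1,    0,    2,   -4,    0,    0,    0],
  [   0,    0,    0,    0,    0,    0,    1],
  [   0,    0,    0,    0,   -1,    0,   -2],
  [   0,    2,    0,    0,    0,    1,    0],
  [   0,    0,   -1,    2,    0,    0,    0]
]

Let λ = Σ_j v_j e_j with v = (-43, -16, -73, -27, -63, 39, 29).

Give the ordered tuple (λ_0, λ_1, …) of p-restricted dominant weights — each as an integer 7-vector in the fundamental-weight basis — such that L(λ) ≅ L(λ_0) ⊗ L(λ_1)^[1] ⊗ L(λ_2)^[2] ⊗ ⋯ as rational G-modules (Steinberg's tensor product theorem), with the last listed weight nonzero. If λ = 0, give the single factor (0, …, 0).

ω-coordinates c = M·v, v = (-43, -16, -73, -27, -63, 39, 29):
  c_1 = 0*-43 + -1*-16 + 0*-73 + 0*-27 + 0*-63 + 0*39 + 0*29 = 16
  c_2 = 0*-43 + 0*-16 + 0*-73 + -1*-27 + 0*-63 + 0*39 + 0*29 = 27
  c_3 = -1*-43 + 0*-16 + 2*-73 + -4*-27 + 0*-63 + 0*39 + 0*29 = 5
  c_4 = 0*-43 + 0*-16 + 0*-73 + 0*-27 + 0*-63 + 0*39 + 1*29 = 29
  c_5 = 0*-43 + 0*-16 + 0*-73 + 0*-27 + -1*-63 + 0*39 + -2*29 = 5
  c_6 = 0*-43 + 2*-16 + 0*-73 + 0*-27 + 0*-63 + 1*39 + 0*29 = 7
  c_7 = 0*-43 + 0*-16 + -1*-73 + 2*-27 + 0*-63 + 0*39 + 0*29 = 19
Base-2 expansion of each c_i:
  c_1 = 16 = 0·2^0 + 0·2^1 + 0·2^2 + 0·2^3 + 1·2^4
  c_2 = 27 = 1·2^0 + 1·2^1 + 0·2^2 + 1·2^3 + 1·2^4
  c_3 = 5 = 1·2^0 + 0·2^1 + 1·2^2
  c_4 = 29 = 1·2^0 + 0·2^1 + 1·2^2 + 1·2^3 + 1·2^4
  c_5 = 5 = 1·2^0 + 0·2^1 + 1·2^2
  c_6 = 7 = 1·2^0 + 1·2^1 + 1·2^2
  c_7 = 19 = 1·2^0 + 1·2^1 + 0·2^2 + 0·2^3 + 1·2^4
λ_0 = (0, 1, 1, 1, 1, 1, 1)
λ_1 = (0, 1, 0, 0, 0, 1, 1)
λ_2 = (0, 0, 1, 1, 1, 1, 0)
λ_3 = (0, 1, 0, 1, 0, 0, 0)
λ_4 = (1, 1, 0, 1, 0, 0, 1)

((0, 1, 1, 1, 1, 1, 1), (0, 1, 0, 0, 0, 1, 1), (0, 0, 1, 1, 1, 1, 0), (0, 1, 0, 1, 0, 0, 0), (1, 1, 0, 1, 0, 0, 1))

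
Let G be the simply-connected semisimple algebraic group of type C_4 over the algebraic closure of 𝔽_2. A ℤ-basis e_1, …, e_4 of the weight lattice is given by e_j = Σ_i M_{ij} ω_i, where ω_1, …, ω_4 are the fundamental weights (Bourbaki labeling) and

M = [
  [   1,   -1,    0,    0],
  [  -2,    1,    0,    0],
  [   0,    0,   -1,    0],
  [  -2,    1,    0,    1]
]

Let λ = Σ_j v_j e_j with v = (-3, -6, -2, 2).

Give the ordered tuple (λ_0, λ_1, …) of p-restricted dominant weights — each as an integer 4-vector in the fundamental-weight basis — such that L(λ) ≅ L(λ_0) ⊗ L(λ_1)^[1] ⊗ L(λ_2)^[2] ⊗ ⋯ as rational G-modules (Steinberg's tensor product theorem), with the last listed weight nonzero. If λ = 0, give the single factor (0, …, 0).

((1, 0, 0, 0), (1, 0, 1, 1))

Converting to the ω-basis (c_i = row i of M dotted with v = (-3, -6, -2, 2)):
  c_1 = 1*-3 + -1*-6 + 0*-2 + 0*2 = 3
  c_2 = -2*-3 + 1*-6 + 0*-2 + 0*2 = 0
  c_3 = 0*-3 + 0*-6 + -1*-2 + 0*2 = 2
  c_4 = -2*-3 + 1*-6 + 0*-2 + 1*2 = 2
Expand coordinatewise in base 2:
  c_1 = 3 = 1·2^0 + 1·2^1
  c_2 = 0
  c_3 = 2 = 0·2^0 + 1·2^1
  c_4 = 2 = 0·2^0 + 1·2^1
p-restricted factor λ_0 = (1, 0, 0, 0)
p-restricted factor λ_1 = (1, 0, 1, 1)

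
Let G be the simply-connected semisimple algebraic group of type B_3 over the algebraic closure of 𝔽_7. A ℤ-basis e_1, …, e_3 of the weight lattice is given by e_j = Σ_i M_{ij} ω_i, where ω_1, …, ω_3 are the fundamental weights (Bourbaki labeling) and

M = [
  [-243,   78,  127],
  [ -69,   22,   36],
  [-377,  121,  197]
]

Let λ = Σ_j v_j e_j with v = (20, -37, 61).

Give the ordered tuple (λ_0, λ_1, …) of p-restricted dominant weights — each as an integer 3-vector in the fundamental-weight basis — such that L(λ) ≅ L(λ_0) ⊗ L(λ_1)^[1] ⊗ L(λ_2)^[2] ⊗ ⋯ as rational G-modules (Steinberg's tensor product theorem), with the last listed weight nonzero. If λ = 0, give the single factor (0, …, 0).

Compute c_i = Σ_j M_{ij} v_j with v = (20, -37, 61):
  c_1 = -243*20 + 78*-37 + 127*61 = 1
  c_2 = -69*20 + 22*-37 + 36*61 = 2
  c_3 = -377*20 + 121*-37 + 197*61 = 0
Expand coordinatewise in base 7:
  c_1 = 1 = 1·7^0
  c_2 = 2 = 2·7^0
  c_3 = 0
p-restricted factor λ_0 = (1, 2, 0)

((1, 2, 0),)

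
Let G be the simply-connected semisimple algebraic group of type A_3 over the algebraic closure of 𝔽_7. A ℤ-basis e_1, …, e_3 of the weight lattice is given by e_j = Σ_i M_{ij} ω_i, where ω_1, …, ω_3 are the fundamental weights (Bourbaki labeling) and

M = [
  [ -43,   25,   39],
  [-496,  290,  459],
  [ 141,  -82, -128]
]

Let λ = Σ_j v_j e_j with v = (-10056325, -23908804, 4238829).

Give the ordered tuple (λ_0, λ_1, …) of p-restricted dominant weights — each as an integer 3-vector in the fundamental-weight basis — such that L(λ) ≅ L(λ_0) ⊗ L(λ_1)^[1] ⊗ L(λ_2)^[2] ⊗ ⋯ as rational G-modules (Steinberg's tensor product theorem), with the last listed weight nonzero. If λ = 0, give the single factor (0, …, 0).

Converting to the ω-basis (c_i = row i of M dotted with v = (-10056325, -23908804, 4238829)):
  c_1 = (-43)·(-10056325) + (25)·(-23908804) + (39)·(4238829) = 16206
  c_2 = (-496)·(-10056325) + (290)·(-23908804) + (459)·(4238829) = 6551
  c_3 = (141)·(-10056325) + (-82)·(-23908804) + (-128)·(4238829) = 9991
Base-7 expansion of each c_i:
  c_1 = 16206 = 1·7^0 + 5·7^1 + 1·7^2 + 5·7^3 + 6·7^4
  c_2 = 6551 = 6·7^0 + 4·7^1 + 0·7^2 + 5·7^3 + 2·7^4
  c_3 = 9991 = 2·7^0 + 6·7^1 + 0·7^2 + 1·7^3 + 4·7^4
p-restricted factor λ_0 = (1, 6, 2)
p-restricted factor λ_1 = (5, 4, 6)
p-restricted factor λ_2 = (1, 0, 0)
p-restricted factor λ_3 = (5, 5, 1)
p-restricted factor λ_4 = (6, 2, 4)

((1, 6, 2), (5, 4, 6), (1, 0, 0), (5, 5, 1), (6, 2, 4))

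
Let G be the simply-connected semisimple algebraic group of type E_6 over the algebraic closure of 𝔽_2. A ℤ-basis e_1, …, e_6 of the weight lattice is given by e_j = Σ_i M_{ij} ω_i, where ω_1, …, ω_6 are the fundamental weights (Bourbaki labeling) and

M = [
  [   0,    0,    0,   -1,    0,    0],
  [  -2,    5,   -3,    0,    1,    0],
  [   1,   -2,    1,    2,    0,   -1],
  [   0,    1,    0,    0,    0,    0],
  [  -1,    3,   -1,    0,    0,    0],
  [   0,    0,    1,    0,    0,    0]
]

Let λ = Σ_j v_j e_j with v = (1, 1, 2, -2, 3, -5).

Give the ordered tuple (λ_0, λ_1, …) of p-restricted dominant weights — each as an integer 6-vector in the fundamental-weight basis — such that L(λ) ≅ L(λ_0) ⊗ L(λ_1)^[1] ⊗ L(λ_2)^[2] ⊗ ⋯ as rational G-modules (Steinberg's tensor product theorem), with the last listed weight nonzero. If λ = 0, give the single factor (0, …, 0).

((0, 0, 0, 1, 0, 0), (1, 0, 1, 0, 0, 1))

In the fundamental-weight basis, λ has coordinates c = M·v (v = (1, 1, 2, -2, 3, -5)):
  c_1 = 0·1 + 0·1 + 0·2 + (-1)·(-2) + 0·3 + (0)·(-5) = 2
  c_2 = (-2)·(1) + 5·1 + (-3)·(2) + (0)·(-2) + 1·3 + (0)·(-5) = 0
  c_3 = 1·1 + (-2)·(1) + 1·2 + (2)·(-2) + 0·3 + (-1)·(-5) = 2
  c_4 = 0·1 + 1·1 + 0·2 + (0)·(-2) + 0·3 + (0)·(-5) = 1
  c_5 = (-1)·(1) + 3·1 + (-1)·(2) + (0)·(-2) + 0·3 + (0)·(-5) = 0
  c_6 = 0·1 + 0·1 + 1·2 + (0)·(-2) + 0·3 + (0)·(-5) = 2
Writing each c_i in base p = 2:
  c_1 = 2 = 0·2^0 + 1·2^1
  c_2 = 0
  c_3 = 2 = 0·2^0 + 1·2^1
  c_4 = 1 = 1·2^0
  c_5 = 0
  c_6 = 2 = 0·2^0 + 1·2^1
λ_0 = (0, 0, 0, 1, 0, 0)
λ_1 = (1, 0, 1, 0, 0, 1)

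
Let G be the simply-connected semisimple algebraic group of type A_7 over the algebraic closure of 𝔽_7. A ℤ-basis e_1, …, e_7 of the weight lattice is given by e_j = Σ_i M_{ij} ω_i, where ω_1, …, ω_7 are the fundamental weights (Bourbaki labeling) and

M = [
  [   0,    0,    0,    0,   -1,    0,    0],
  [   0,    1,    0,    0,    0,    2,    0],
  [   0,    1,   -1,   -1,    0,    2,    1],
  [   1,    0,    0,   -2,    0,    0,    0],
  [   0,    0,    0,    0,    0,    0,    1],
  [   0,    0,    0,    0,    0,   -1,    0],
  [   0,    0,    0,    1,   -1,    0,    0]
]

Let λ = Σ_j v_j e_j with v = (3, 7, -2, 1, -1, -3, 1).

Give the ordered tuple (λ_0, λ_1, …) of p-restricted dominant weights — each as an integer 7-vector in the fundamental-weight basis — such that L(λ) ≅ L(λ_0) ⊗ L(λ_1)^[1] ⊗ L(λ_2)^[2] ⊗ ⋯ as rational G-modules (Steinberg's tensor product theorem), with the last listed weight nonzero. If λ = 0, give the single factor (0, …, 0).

((1, 1, 3, 1, 1, 3, 2),)

In the fundamental-weight basis, λ has coordinates c = M·v (v = (3, 7, -2, 1, -1, -3, 1)):
  c_1 = (0)·(3) + (0)·(7) + (0)·(-2) + (0)·(1) + (-1)·(-1) + (0)·(-3) + (0)·(1) = 1
  c_2 = (0)·(3) + (1)·(7) + (0)·(-2) + (0)·(1) + (0)·(-1) + (2)·(-3) + (0)·(1) = 1
  c_3 = (0)·(3) + (1)·(7) + (-1)·(-2) + (-1)·(1) + (0)·(-1) + (2)·(-3) + (1)·(1) = 3
  c_4 = (1)·(3) + (0)·(7) + (0)·(-2) + (-2)·(1) + (0)·(-1) + (0)·(-3) + (0)·(1) = 1
  c_5 = (0)·(3) + (0)·(7) + (0)·(-2) + (0)·(1) + (0)·(-1) + (0)·(-3) + (1)·(1) = 1
  c_6 = (0)·(3) + (0)·(7) + (0)·(-2) + (0)·(1) + (0)·(-1) + (-1)·(-3) + (0)·(1) = 3
  c_7 = (0)·(3) + (0)·(7) + (0)·(-2) + (1)·(1) + (-1)·(-1) + (0)·(-3) + (0)·(1) = 2
Base-7 expansion of each c_i:
  c_1 = 1 = 1·7^0
  c_2 = 1 = 1·7^0
  c_3 = 3 = 3·7^0
  c_4 = 1 = 1·7^0
  c_5 = 1 = 1·7^0
  c_6 = 3 = 3·7^0
  c_7 = 2 = 2·7^0
Factor λ_0 = (1, 1, 3, 1, 1, 3, 2)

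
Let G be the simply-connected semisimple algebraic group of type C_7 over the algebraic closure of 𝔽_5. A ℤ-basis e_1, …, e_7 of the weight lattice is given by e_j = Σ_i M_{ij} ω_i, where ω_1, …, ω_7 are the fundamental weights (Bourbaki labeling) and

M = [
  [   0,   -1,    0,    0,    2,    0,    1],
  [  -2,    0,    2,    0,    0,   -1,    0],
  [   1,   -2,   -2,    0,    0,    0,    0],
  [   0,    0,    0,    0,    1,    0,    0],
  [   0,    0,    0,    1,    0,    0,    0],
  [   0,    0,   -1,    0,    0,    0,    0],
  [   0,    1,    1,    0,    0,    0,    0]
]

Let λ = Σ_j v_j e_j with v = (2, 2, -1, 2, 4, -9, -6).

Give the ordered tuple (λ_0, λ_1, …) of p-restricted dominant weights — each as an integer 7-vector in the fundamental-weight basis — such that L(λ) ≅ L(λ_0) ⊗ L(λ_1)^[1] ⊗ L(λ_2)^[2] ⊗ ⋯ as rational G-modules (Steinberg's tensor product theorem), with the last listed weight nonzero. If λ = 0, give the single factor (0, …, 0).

((0, 3, 0, 4, 2, 1, 1),)

Converting to the ω-basis (c_i = row i of M dotted with v = (2, 2, -1, 2, 4, -9, -6)):
  c_1 = 0·2 + (-1)·(2) + (0)·(-1) + 0·2 + 2·4 + (0)·(-9) + (1)·(-6) = 0
  c_2 = (-2)·(2) + 0·2 + (2)·(-1) + 0·2 + 0·4 + (-1)·(-9) + (0)·(-6) = 3
  c_3 = 1·2 + (-2)·(2) + (-2)·(-1) + 0·2 + 0·4 + (0)·(-9) + (0)·(-6) = 0
  c_4 = 0·2 + 0·2 + (0)·(-1) + 0·2 + 1·4 + (0)·(-9) + (0)·(-6) = 4
  c_5 = 0·2 + 0·2 + (0)·(-1) + 1·2 + 0·4 + (0)·(-9) + (0)·(-6) = 2
  c_6 = 0·2 + 0·2 + (-1)·(-1) + 0·2 + 0·4 + (0)·(-9) + (0)·(-6) = 1
  c_7 = 0·2 + 1·2 + (1)·(-1) + 0·2 + 0·4 + (0)·(-9) + (0)·(-6) = 1
p = 5; digits c_i = Σ_j d_{ij}·5^j, 0 ≤ d_{ij} < 5:
  c_1 = 0
  c_2 = 3 = 3·5^0
  c_3 = 0
  c_4 = 4 = 4·5^0
  c_5 = 2 = 2·5^0
  c_6 = 1 = 1·5^0
  c_7 = 1 = 1·5^0
p-restricted factor λ_0 = (0, 3, 0, 4, 2, 1, 1)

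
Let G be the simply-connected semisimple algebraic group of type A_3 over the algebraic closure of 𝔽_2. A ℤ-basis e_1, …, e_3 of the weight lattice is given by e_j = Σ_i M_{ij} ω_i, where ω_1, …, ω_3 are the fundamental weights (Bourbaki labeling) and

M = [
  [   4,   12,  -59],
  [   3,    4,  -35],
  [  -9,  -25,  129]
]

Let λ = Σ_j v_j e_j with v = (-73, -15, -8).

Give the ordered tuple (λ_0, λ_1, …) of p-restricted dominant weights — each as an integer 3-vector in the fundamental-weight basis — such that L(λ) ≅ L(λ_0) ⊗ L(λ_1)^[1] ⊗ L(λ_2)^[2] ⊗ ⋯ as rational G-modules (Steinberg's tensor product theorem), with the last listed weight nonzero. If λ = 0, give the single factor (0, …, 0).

Compute c_i = Σ_j M_{ij} v_j with v = (-73, -15, -8):
  c_1 = (4)·(-73) + (12)·(-15) + (-59)·(-8) = 0
  c_2 = (3)·(-73) + (4)·(-15) + (-35)·(-8) = 1
  c_3 = (-9)·(-73) + (-25)·(-15) + (129)·(-8) = 0
Writing each c_i in base p = 2:
  c_1 = 0
  c_2 = 1 = 1·2^0
  c_3 = 0
p-restricted factor λ_0 = (0, 1, 0)

((0, 1, 0),)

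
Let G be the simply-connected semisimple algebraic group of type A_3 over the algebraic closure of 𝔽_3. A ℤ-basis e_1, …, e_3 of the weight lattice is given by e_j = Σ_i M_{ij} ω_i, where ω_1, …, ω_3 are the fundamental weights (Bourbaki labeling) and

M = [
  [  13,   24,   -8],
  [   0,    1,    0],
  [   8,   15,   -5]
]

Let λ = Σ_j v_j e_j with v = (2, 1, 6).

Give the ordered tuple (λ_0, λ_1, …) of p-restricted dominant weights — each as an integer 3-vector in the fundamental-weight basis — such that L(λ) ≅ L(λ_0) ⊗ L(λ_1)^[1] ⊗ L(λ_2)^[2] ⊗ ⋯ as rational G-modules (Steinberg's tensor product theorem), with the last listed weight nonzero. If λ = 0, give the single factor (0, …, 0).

((2, 1, 1),)

Change of basis e → ω: c = M·v where v = (2, 1, 6):
  c_1 = 13*2 + 24*1 + -8*6 = 2
  c_2 = 0*2 + 1*1 + 0*6 = 1
  c_3 = 8*2 + 15*1 + -5*6 = 1
Base-3 expansion of each c_i:
  c_1 = 2 = 2·3^0
  c_2 = 1 = 1·3^0
  c_3 = 1 = 1·3^0
λ_0 = (2, 1, 1)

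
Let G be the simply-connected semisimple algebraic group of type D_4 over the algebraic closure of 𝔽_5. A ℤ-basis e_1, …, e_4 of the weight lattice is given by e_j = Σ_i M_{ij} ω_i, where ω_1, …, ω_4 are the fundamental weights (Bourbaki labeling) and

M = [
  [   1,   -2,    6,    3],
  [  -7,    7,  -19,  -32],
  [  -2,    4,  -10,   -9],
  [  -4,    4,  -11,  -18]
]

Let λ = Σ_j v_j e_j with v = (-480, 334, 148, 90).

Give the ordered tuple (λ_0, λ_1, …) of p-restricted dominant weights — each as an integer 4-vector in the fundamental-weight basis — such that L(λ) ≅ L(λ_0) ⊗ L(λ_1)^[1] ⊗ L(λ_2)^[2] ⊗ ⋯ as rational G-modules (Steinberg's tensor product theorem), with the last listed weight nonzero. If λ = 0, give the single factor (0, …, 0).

ω-coordinates c = M·v, v = (-480, 334, 148, 90):
  c_1 = 1*-480 + -2*334 + 6*148 + 3*90 = 10
  c_2 = -7*-480 + 7*334 + -19*148 + -32*90 = 6
  c_3 = -2*-480 + 4*334 + -10*148 + -9*90 = 6
  c_4 = -4*-480 + 4*334 + -11*148 + -18*90 = 8
Writing each c_i in base p = 5:
  c_1 = 10 = 0·5^0 + 2·5^1
  c_2 = 6 = 1·5^0 + 1·5^1
  c_3 = 6 = 1·5^0 + 1·5^1
  c_4 = 8 = 3·5^0 + 1·5^1
Factor λ_0 = (0, 1, 1, 3)
Factor λ_1 = (2, 1, 1, 1)

((0, 1, 1, 3), (2, 1, 1, 1))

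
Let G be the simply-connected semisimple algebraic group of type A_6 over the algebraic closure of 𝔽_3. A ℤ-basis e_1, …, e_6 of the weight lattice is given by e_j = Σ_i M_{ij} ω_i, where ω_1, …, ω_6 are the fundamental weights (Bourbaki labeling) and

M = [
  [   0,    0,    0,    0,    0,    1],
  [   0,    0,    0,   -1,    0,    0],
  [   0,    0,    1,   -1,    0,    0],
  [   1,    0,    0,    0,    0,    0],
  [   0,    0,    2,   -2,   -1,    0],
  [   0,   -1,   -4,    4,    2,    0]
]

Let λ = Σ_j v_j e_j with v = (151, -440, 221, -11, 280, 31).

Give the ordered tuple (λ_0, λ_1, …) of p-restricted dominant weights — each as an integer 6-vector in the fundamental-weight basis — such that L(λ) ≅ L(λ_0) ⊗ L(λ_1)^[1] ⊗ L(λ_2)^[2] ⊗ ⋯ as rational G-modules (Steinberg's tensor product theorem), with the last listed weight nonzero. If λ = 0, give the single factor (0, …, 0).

((1, 2, 1, 1, 1, 0), (1, 0, 2, 2, 1, 0), (0, 1, 1, 1, 2, 2), (1, 0, 2, 2, 0, 2), (0, 0, 2, 1, 2, 0))

In the fundamental-weight basis, λ has coordinates c = M·v (v = (151, -440, 221, -11, 280, 31)):
  c_1 = 0*151 + 0*-440 + 0*221 + 0*-11 + 0*280 + 1*31 = 31
  c_2 = 0*151 + 0*-440 + 0*221 + -1*-11 + 0*280 + 0*31 = 11
  c_3 = 0*151 + 0*-440 + 1*221 + -1*-11 + 0*280 + 0*31 = 232
  c_4 = 1*151 + 0*-440 + 0*221 + 0*-11 + 0*280 + 0*31 = 151
  c_5 = 0*151 + 0*-440 + 2*221 + -2*-11 + -1*280 + 0*31 = 184
  c_6 = 0*151 + -1*-440 + -4*221 + 4*-11 + 2*280 + 0*31 = 72
Expand coordinatewise in base 3:
  c_1 = 31 = 1·3^0 + 1·3^1 + 0·3^2 + 1·3^3
  c_2 = 11 = 2·3^0 + 0·3^1 + 1·3^2
  c_3 = 232 = 1·3^0 + 2·3^1 + 1·3^2 + 2·3^3 + 2·3^4
  c_4 = 151 = 1·3^0 + 2·3^1 + 1·3^2 + 2·3^3 + 1·3^4
  c_5 = 184 = 1·3^0 + 1·3^1 + 2·3^2 + 0·3^3 + 2·3^4
  c_6 = 72 = 0·3^0 + 0·3^1 + 2·3^2 + 2·3^3
λ_0 = (1, 2, 1, 1, 1, 0)
λ_1 = (1, 0, 2, 2, 1, 0)
λ_2 = (0, 1, 1, 1, 2, 2)
λ_3 = (1, 0, 2, 2, 0, 2)
λ_4 = (0, 0, 2, 1, 2, 0)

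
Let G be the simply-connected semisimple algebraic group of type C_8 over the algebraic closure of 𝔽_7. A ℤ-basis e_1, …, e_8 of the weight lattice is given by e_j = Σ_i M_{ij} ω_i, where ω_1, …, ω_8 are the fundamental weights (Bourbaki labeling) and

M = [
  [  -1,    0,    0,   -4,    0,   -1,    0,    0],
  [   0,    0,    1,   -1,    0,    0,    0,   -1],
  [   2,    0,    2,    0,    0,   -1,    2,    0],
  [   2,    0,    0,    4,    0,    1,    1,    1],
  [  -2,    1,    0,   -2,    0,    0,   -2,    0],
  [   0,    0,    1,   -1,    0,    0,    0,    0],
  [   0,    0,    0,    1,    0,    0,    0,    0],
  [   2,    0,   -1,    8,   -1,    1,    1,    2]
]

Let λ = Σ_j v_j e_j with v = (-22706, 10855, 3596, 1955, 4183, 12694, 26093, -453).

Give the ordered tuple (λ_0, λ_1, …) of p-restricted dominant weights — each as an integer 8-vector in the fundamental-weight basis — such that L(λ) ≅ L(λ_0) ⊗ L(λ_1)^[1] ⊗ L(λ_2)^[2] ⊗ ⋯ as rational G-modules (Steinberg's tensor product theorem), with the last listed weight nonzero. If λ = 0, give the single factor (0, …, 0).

ω-coordinates c = M·v, v = (-22706, 10855, 3596, 1955, 4183, 12694, 26093, -453):
  c_1 = -1*-22706 + 0*10855 + 0*3596 + -4*1955 + 0*4183 + -1*12694 + 0*26093 + 0*-453 = 2192
  c_2 = 0*-22706 + 0*10855 + 1*3596 + -1*1955 + 0*4183 + 0*12694 + 0*26093 + -1*-453 = 2094
  c_3 = 2*-22706 + 0*10855 + 2*3596 + 0*1955 + 0*4183 + -1*12694 + 2*26093 + 0*-453 = 1272
  c_4 = 2*-22706 + 0*10855 + 0*3596 + 4*1955 + 0*4183 + 1*12694 + 1*26093 + 1*-453 = 742
  c_5 = -2*-22706 + 1*10855 + 0*3596 + -2*1955 + 0*4183 + 0*12694 + -2*26093 + 0*-453 = 171
  c_6 = 0*-22706 + 0*10855 + 1*3596 + -1*1955 + 0*4183 + 0*12694 + 0*26093 + 0*-453 = 1641
  c_7 = 0*-22706 + 0*10855 + 0*3596 + 1*1955 + 0*4183 + 0*12694 + 0*26093 + 0*-453 = 1955
  c_8 = 2*-22706 + 0*10855 + -1*3596 + 8*1955 + -1*4183 + 1*12694 + 1*26093 + 2*-453 = 330
p = 7; digits c_i = Σ_j d_{ij}·7^j, 0 ≤ d_{ij} < 7:
  c_1 = 2192 = 1·7^0 + 5·7^1 + 2·7^2 + 6·7^3
  c_2 = 2094 = 1·7^0 + 5·7^1 + 0·7^2 + 6·7^3
  c_3 = 1272 = 5·7^0 + 6·7^1 + 4·7^2 + 3·7^3
  c_4 = 742 = 0·7^0 + 1·7^1 + 1·7^2 + 2·7^3
  c_5 = 171 = 3·7^0 + 3·7^1 + 3·7^2
  c_6 = 1641 = 3·7^0 + 3·7^1 + 5·7^2 + 4·7^3
  c_7 = 1955 = 2·7^0 + 6·7^1 + 4·7^2 + 5·7^3
  c_8 = 330 = 1·7^0 + 5·7^1 + 6·7^2
Factor λ_0 = (1, 1, 5, 0, 3, 3, 2, 1)
Factor λ_1 = (5, 5, 6, 1, 3, 3, 6, 5)
Factor λ_2 = (2, 0, 4, 1, 3, 5, 4, 6)
Factor λ_3 = (6, 6, 3, 2, 0, 4, 5, 0)

((1, 1, 5, 0, 3, 3, 2, 1), (5, 5, 6, 1, 3, 3, 6, 5), (2, 0, 4, 1, 3, 5, 4, 6), (6, 6, 3, 2, 0, 4, 5, 0))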